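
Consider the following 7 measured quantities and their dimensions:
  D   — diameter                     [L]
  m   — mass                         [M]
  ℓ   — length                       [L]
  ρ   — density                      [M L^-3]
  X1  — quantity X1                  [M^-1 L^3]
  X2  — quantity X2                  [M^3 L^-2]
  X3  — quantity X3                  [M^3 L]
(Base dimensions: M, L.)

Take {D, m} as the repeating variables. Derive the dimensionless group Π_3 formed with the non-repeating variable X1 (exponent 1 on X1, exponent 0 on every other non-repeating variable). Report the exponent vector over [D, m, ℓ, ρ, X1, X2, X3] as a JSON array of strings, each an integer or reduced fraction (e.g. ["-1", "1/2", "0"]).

["-3", "1", "0", "0", "1", "0", "0"]

Dimensional matrix (M×L by D×m×ℓ×ρ×X1×X2×X3):
  M: [ 0  1  0  1 -1  3  3]
  L: [ 1  0  1 -3  3 -2  1]
Echelon form has 2 nonzero rows (pivots: D,m)
Repeat: D,m; free: ℓ,ρ,X1,X2,X3
RREF:
  r0: [   1    0    1   -3    3   -2    1]
  r1: [   0    1    0    1   -1    3    3]
Fix exponent of X1 at 1, ℓ at 0, ρ at 0, X2 at 0, X3 at 0; solve each RREF row for its pivot's exponent:
  r0: exp(D) + (3)·1 = 0 ⇒ exp(D) = -3
  r1: exp(m) + (-1)·1 = 0 ⇒ exp(m) = 1
Π_3 = D^-3 · m · X1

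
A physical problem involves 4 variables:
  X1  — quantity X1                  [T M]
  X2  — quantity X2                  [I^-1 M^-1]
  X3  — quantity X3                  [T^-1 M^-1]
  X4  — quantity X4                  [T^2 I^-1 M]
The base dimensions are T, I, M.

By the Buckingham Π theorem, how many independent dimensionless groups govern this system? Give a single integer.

2

Dimensional matrix (T×I×M by X1×X2×X3×X4):
  T: [ 1  0 -1  2]
  I: [ 0 -1  0 -1]
  M: [ 1 -1 -1  1]
Row reduction gives pivot columns X1,X2; rank = 2
n=4, r=2 ⇒ 2 dimensionless groups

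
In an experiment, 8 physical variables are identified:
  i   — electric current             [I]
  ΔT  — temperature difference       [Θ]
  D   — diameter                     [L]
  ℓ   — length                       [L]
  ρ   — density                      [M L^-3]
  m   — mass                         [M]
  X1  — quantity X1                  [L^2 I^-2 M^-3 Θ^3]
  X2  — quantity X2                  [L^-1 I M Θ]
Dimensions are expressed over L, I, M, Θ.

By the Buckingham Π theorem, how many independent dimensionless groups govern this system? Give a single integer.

4

Exponent matrix [L,I,M,Θ] × [i,ΔT,D,ℓ,ρ,m,X1,X2]:
  L: [ 0  0  1  1 -3  0  2 -1]
  I: [ 1  0  0  0  0  0 -2  1]
  M: [ 0  0  0  0  1  1 -3  1]
  Θ: [ 0  1  0  0  0  0  3  1]
Echelon form has 4 nonzero rows (pivots: i,ΔT,D,ρ)
8 vars − rank 4 = 4 Π groups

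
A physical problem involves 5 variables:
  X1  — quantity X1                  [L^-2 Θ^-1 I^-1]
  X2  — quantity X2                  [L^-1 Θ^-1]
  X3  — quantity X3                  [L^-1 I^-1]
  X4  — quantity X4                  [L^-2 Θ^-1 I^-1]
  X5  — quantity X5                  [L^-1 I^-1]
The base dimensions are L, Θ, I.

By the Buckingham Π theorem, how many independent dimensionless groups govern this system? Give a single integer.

3

Write exponents as rows L,Θ,I / cols X1,X2,X3,X4,X5:
  L: [-2 -1 -1 -2 -1]
  Θ: [-1 -1  0 -1  0]
  I: [-1  0 -1 -1 -1]
Row reduction gives pivot columns X1,X2; rank = 2
Π count = n − r = 5 − 2 = 3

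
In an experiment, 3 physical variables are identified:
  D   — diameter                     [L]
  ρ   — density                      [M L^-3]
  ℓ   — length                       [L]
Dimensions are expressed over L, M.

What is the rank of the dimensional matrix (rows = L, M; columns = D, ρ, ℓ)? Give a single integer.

Write exponents as rows L,M / cols D,ρ,ℓ:
  L: [ 1 -3  1]
  M: [ 0  1  0]
Echelon form has 2 nonzero rows (pivots: D,ρ)

2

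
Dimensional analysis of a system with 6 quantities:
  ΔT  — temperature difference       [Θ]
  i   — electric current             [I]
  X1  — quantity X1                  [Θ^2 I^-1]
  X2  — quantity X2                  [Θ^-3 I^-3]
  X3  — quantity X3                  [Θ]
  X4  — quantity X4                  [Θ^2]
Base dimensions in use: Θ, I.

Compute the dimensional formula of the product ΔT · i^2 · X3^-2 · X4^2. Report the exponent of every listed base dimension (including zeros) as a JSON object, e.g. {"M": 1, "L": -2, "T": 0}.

Write exponents as rows Θ,I / cols ΔT,i,X1,X2,X3,X4:
  Θ: [ 1  0  2 -3  1  2]
  I: [ 0  1 -1 -3  0  0]
  [Θ]: (1)·1+(2)·0+(-2)·1+(2)·2 = 3
  [I]: (1)·0+(2)·1+(-2)·0+(2)·0 = 2
⇒ Θ^3 I^2

{"Θ": 3, "I": 2}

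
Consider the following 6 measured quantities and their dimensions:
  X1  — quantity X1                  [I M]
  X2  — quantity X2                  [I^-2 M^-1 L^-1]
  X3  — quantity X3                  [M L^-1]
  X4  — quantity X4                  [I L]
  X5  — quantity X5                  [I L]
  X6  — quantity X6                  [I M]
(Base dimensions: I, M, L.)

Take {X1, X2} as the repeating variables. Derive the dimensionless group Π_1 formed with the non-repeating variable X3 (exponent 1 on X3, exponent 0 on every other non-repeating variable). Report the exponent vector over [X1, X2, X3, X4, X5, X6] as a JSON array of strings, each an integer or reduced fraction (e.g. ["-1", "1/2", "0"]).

Dimensional matrix (I×M×L by X1×X2×X3×X4×X5×X6):
  I: [ 1 -2  0  1  1  1]
  M: [ 1 -1  1  0  0  1]
  L: [ 0 -1 -1  1  1  0]
RREF → pivots at {X1,X2} ⇒ r = 2
Pivot set = {X1,X2}, free = {X3,X4,X5,X6}
RREF:
  r0: [   1    0    2   -1   -1    1]
  r1: [   0    1    1   -1   -1    0]
  r2: [   0    0    0    0    0    0]
Fix exponent of X3 at 1, X4 at 0, X5 at 0, X6 at 0; solve each RREF row for its pivot's exponent:
  r0: exp(X1) + (2)·1 = 0 ⇒ exp(X1) = -2
  r1: exp(X2) + (1)·1 = 0 ⇒ exp(X2) = -1
Π_1 = X1^-2 · X2^-1 · X3

["-2", "-1", "1", "0", "0", "0"]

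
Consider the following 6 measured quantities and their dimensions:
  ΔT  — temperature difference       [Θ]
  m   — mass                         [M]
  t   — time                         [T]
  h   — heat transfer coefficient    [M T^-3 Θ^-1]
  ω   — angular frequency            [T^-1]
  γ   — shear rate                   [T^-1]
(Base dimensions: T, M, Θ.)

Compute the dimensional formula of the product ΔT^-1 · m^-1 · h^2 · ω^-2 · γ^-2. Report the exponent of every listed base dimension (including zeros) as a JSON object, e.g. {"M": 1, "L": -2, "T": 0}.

Exponent matrix [T,M,Θ] × [ΔT,m,t,h,ω,γ]:
  T: [ 0  0  1 -3 -1 -1]
  M: [ 0  1  0  1  0  0]
  Θ: [ 1  0  0 -1  0  0]
  [T]: (-1)·0+(-1)·0+(2)·-3+(-2)·-1+(-2)·-1 = -2
  [M]: (-1)·0+(-1)·1+(2)·1+(-2)·0+(-2)·0 = 1
  [Θ]: (-1)·1+(-1)·0+(2)·-1+(-2)·0+(-2)·0 = -3
⇒ T^-2 M Θ^-3

{"T": -2, "M": 1, "Θ": -3}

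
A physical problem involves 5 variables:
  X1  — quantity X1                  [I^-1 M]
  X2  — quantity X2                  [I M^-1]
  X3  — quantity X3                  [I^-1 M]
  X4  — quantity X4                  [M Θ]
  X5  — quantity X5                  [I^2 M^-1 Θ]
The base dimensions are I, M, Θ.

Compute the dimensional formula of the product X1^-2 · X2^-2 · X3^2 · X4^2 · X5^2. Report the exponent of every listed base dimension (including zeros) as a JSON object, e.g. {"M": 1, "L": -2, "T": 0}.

{"I": 2, "M": 2, "Θ": 4}

Dimensional matrix (I×M×Θ by X1×X2×X3×X4×X5):
  I: [-1  1 -1  0  2]
  M: [ 1 -1  1  1 -1]
  Θ: [ 0  0  0  1  1]
  [I]: (-2)·-1+(-2)·1+(2)·-1+(2)·0+(2)·2 = 2
  [M]: (-2)·1+(-2)·-1+(2)·1+(2)·1+(2)·-1 = 2
  [Θ]: (-2)·0+(-2)·0+(2)·0+(2)·1+(2)·1 = 4
⇒ I^2 M^2 Θ^4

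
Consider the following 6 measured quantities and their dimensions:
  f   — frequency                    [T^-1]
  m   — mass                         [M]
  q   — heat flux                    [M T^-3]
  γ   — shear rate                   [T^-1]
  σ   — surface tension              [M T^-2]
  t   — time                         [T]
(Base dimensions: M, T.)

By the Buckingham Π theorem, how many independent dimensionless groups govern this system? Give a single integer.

4

Write exponents as rows M,T / cols f,m,q,γ,σ,t:
  M: [ 0  1  1  0  1  0]
  T: [-1  0 -3 -1 -2  1]
Echelon form has 2 nonzero rows (pivots: f,m)
n=6, r=2 ⇒ 4 dimensionless groups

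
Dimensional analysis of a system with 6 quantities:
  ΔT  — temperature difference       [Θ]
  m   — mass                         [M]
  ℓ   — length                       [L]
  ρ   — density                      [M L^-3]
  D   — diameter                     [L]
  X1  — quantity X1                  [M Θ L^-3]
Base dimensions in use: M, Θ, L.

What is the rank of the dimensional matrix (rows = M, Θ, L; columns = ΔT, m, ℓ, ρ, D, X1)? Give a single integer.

3

Dimensional matrix (M×Θ×L by ΔT×m×ℓ×ρ×D×X1):
  M: [ 0  1  0  1  0  1]
  Θ: [ 1  0  0  0  0  1]
  L: [ 0  0  1 -3  1 -3]
Echelon form has 3 nonzero rows (pivots: ΔT,m,ℓ)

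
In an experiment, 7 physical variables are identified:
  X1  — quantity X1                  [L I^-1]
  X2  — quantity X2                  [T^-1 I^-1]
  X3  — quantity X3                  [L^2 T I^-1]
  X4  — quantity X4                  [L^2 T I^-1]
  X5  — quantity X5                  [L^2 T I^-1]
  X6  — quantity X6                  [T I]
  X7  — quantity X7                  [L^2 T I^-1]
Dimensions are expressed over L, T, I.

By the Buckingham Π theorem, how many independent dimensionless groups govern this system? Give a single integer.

5

Exponent matrix [L,T,I] × [X1,X2,X3,X4,X5,X6,X7]:
  L: [ 1  0  2  2  2  0  2]
  T: [ 0 -1  1  1  1  1  1]
  I: [-1 -1 -1 -1 -1  1 -1]
Echelon form has 2 nonzero rows (pivots: X1,X2)
n=7, r=2 ⇒ 5 dimensionless groups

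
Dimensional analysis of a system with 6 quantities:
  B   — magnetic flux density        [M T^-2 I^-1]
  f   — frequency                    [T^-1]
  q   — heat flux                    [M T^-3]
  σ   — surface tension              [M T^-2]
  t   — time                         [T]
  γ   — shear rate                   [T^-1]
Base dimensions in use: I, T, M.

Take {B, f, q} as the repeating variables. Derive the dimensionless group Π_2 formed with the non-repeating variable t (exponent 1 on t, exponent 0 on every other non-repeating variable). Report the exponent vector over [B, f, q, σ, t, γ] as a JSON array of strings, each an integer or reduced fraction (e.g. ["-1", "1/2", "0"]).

Dimensional matrix (I×T×M by B×f×q×σ×t×γ):
  I: [-1  0  0  0  0  0]
  T: [-2 -1 -3 -2  1 -1]
  M: [ 1  0  1  1  0  0]
Echelon form has 3 nonzero rows (pivots: B,f,q)
Pivot set = {B,f,q}, free = {σ,t,γ}
RREF:
  r0: [   1    0    0    0    0    0]
  r1: [   0    1    0   -1   -1    1]
  r2: [   0    0    1    1    0    0]
Fix exponent of t at 1, σ at 0, γ at 0; solve each RREF row for its pivot's exponent:
  r0: exp(B) + (0)·1 = 0 ⇒ exp(B) = 0
  r1: exp(f) + (-1)·1 = 0 ⇒ exp(f) = 1
  r2: exp(q) + (0)·1 = 0 ⇒ exp(q) = 0
Π_2 = f · t

["0", "1", "0", "0", "1", "0"]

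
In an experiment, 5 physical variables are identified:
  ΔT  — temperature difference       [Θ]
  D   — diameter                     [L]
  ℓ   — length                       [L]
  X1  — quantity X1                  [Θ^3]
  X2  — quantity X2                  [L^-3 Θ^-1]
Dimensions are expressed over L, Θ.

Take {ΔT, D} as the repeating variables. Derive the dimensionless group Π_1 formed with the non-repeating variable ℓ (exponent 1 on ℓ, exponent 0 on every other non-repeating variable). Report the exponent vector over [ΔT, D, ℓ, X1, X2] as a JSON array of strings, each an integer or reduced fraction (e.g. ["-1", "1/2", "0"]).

["0", "-1", "1", "0", "0"]

Exponent matrix [L,Θ] × [ΔT,D,ℓ,X1,X2]:
  L: [ 0  1  1  0 -3]
  Θ: [ 1  0  0  3 -1]
Row reduction gives pivot columns ΔT,D; rank = 2
Repeat: ΔT,D; free: ℓ,X1,X2
RREF:
  r0: [   1    0    0    3   -1]
  r1: [   0    1    1    0   -3]
Fix exponent of ℓ at 1, X1 at 0, X2 at 0; solve each RREF row for its pivot's exponent:
  r0: exp(ΔT) + (0)·1 = 0 ⇒ exp(ΔT) = 0
  r1: exp(D) + (1)·1 = 0 ⇒ exp(D) = -1
Π_1 = D^-1 · ℓ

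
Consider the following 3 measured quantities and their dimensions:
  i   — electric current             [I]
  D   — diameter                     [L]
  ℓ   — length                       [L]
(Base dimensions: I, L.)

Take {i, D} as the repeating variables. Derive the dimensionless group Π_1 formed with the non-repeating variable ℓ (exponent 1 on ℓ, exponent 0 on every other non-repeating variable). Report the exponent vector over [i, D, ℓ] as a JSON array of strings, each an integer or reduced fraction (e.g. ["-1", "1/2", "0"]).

["0", "-1", "1"]

Dimensional matrix (I×L by i×D×ℓ):
  I: [ 1  0  0]
  L: [ 0  1  1]
Echelon form has 2 nonzero rows (pivots: i,D)
Repeat: i,D; free: ℓ
RREF:
  r0: [   1    0    0]
  r1: [   0    1    1]
Fix exponent of ℓ at 1; solve each RREF row for its pivot's exponent:
  r0: exp(i) + (0)·1 = 0 ⇒ exp(i) = 0
  r1: exp(D) + (1)·1 = 0 ⇒ exp(D) = -1
Π_1 = D^-1 · ℓ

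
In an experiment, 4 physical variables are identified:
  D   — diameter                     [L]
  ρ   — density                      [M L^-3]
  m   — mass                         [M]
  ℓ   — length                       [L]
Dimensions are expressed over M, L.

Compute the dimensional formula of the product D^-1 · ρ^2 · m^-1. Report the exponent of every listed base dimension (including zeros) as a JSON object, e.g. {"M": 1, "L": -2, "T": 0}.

Exponent matrix [M,L] × [D,ρ,m,ℓ]:
  M: [ 0  1  1  0]
  L: [ 1 -3  0  1]
  [M]: (-1)·0+(2)·1+(-1)·1 = 1
  [L]: (-1)·1+(2)·-3+(-1)·0 = -7
⇒ M L^-7

{"M": 1, "L": -7}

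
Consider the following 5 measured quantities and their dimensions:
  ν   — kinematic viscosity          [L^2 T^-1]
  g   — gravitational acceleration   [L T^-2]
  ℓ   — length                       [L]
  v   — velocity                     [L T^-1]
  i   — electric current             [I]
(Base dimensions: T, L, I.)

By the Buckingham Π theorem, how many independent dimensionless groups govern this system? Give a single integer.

2

Write exponents as rows T,L,I / cols ν,g,ℓ,v,i:
  T: [-1 -2  0 -1  0]
  L: [ 2  1  1  1  0]
  I: [ 0  0  0  0  1]
Echelon form has 3 nonzero rows (pivots: ν,g,i)
Π count = n − r = 5 − 3 = 2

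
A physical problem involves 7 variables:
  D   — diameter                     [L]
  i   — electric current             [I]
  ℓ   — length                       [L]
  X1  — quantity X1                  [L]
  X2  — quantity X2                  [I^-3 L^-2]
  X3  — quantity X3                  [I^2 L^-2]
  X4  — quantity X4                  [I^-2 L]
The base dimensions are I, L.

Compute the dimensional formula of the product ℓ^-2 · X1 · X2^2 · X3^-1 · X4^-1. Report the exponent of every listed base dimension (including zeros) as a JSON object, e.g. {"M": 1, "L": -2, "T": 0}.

{"I": -6, "L": -4}

Dimensional matrix (I×L by D×i×ℓ×X1×X2×X3×X4):
  I: [ 0  1  0  0 -3  2 -2]
  L: [ 1  0  1  1 -2 -2  1]
  [I]: (-2)·0+(1)·0+(2)·-3+(-1)·2+(-1)·-2 = -6
  [L]: (-2)·1+(1)·1+(2)·-2+(-1)·-2+(-1)·1 = -4
⇒ I^-6 L^-4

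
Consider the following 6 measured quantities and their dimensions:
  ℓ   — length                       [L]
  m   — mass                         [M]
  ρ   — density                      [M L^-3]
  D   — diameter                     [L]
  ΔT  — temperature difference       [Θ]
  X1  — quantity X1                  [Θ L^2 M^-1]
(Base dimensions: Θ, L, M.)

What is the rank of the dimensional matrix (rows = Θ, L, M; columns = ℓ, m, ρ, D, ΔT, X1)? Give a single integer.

Write exponents as rows Θ,L,M / cols ℓ,m,ρ,D,ΔT,X1:
  Θ: [ 0  0  0  0  1  1]
  L: [ 1  0 -3  1  0  2]
  M: [ 0  1  1  0  0 -1]
RREF → pivots at {ℓ,m,ΔT} ⇒ r = 3

3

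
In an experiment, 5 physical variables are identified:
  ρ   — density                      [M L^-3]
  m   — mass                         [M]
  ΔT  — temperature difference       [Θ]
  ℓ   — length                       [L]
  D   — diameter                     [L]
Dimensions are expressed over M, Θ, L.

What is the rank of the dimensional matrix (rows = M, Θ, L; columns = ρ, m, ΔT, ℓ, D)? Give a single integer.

3

Dimensional matrix (M×Θ×L by ρ×m×ΔT×ℓ×D):
  M: [ 1  1  0  0  0]
  Θ: [ 0  0  1  0  0]
  L: [-3  0  0  1  1]
Row reduction gives pivot columns ρ,m,ΔT; rank = 3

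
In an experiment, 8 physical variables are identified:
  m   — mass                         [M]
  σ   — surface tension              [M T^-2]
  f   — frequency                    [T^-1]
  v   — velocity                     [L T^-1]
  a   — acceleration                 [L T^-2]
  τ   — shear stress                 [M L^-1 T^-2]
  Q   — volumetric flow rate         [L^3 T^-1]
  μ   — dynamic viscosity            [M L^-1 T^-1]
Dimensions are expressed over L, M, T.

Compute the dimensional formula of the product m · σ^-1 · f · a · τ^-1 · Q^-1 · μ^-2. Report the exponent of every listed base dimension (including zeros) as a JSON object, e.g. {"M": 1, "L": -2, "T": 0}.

{"L": 1, "M": -3, "T": 4}

Exponent matrix [L,M,T] × [m,σ,f,v,a,τ,Q,μ]:
  L: [ 0  0  0  1  1 -1  3 -1]
  M: [ 1  1  0  0  0  1  0  1]
  T: [ 0 -2 -1 -1 -2 -2 -1 -1]
  [L]: (1)·0+(-1)·0+(1)·0+(1)·1+(-1)·-1+(-1)·3+(-2)·-1 = 1
  [M]: (1)·1+(-1)·1+(1)·0+(1)·0+(-1)·1+(-1)·0+(-2)·1 = -3
  [T]: (1)·0+(-1)·-2+(1)·-1+(1)·-2+(-1)·-2+(-1)·-1+(-2)·-1 = 4
⇒ L M^-3 T^4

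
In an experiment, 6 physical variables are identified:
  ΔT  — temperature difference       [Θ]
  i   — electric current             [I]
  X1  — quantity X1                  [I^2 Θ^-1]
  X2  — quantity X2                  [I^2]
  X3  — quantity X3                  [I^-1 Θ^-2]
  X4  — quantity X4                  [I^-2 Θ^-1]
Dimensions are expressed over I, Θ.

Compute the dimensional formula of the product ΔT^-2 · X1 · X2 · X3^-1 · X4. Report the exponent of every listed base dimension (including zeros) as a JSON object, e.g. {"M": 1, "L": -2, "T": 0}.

{"I": 3, "Θ": -2}

Dimensional matrix (I×Θ by ΔT×i×X1×X2×X3×X4):
  I: [ 0  1  2  2 -1 -2]
  Θ: [ 1  0 -1  0 -2 -1]
  [I]: (-2)·0+(1)·2+(1)·2+(-1)·-1+(1)·-2 = 3
  [Θ]: (-2)·1+(1)·-1+(1)·0+(-1)·-2+(1)·-1 = -2
⇒ I^3 Θ^-2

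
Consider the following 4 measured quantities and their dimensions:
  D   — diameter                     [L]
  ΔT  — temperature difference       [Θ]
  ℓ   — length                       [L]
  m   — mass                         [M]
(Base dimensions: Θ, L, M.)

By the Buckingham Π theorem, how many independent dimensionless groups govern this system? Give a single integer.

1

Write exponents as rows Θ,L,M / cols D,ΔT,ℓ,m:
  Θ: [ 0  1  0  0]
  L: [ 1  0  1  0]
  M: [ 0  0  0  1]
Echelon form has 3 nonzero rows (pivots: D,ΔT,m)
n=4, r=3 ⇒ 1 dimensionless group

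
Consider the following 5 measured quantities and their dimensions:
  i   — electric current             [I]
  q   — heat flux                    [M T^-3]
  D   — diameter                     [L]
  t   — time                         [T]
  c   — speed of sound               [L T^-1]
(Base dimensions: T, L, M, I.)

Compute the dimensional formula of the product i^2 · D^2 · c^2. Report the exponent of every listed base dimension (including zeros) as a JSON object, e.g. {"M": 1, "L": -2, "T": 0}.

Dimensional matrix (T×L×M×I by i×q×D×t×c):
  T: [ 0 -3  0  1 -1]
  L: [ 0  0  1  0  1]
  M: [ 0  1  0  0  0]
  I: [ 1  0  0  0  0]
  [T]: (2)·0+(2)·0+(2)·-1 = -2
  [L]: (2)·0+(2)·1+(2)·1 = 4
  [M]: (2)·0+(2)·0+(2)·0 = 0
  [I]: (2)·1+(2)·0+(2)·0 = 2
⇒ T^-2 L^4 I^2

{"T": -2, "L": 4, "M": 0, "I": 2}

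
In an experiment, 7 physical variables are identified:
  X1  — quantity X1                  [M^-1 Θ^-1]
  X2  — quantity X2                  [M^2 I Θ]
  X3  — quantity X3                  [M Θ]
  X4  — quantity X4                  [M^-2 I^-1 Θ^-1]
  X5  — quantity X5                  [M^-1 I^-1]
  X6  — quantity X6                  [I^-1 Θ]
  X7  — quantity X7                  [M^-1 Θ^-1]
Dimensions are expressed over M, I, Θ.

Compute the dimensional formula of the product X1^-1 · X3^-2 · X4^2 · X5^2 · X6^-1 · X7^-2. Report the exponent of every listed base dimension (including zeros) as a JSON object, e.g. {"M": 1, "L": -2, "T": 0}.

Dimensional matrix (M×I×Θ by X1×X2×X3×X4×X5×X6×X7):
  M: [-1  2  1 -2 -1  0 -1]
  I: [ 0  1  0 -1 -1 -1  0]
  Θ: [-1  1  1 -1  0  1 -1]
  [M]: (-1)·-1+(-2)·1+(2)·-2+(2)·-1+(-1)·0+(-2)·-1 = -5
  [I]: (-1)·0+(-2)·0+(2)·-1+(2)·-1+(-1)·-1+(-2)·0 = -3
  [Θ]: (-1)·-1+(-2)·1+(2)·-1+(2)·0+(-1)·1+(-2)·-1 = -2
⇒ M^-5 I^-3 Θ^-2

{"M": -5, "I": -3, "Θ": -2}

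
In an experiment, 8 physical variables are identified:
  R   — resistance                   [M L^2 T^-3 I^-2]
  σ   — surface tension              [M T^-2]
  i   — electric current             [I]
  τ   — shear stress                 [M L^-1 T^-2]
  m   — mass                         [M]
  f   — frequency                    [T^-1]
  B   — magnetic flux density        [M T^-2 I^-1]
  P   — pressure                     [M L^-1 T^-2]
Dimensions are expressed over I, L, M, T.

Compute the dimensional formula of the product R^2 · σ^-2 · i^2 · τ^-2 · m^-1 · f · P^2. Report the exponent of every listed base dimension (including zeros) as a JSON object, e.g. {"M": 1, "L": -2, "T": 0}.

{"I": -2, "L": 4, "M": -1, "T": -3}

Dimensional matrix (I×L×M×T by R×σ×i×τ×m×f×B×P):
  I: [-2  0  1  0  0  0 -1  0]
  L: [ 2  0  0 -1  0  0  0 -1]
  M: [ 1  1  0  1  1  0  1  1]
  T: [-3 -2  0 -2  0 -1 -2 -2]
  [I]: (2)·-2+(-2)·0+(2)·1+(-2)·0+(-1)·0+(1)·0+(2)·0 = -2
  [L]: (2)·2+(-2)·0+(2)·0+(-2)·-1+(-1)·0+(1)·0+(2)·-1 = 4
  [M]: (2)·1+(-2)·1+(2)·0+(-2)·1+(-1)·1+(1)·0+(2)·1 = -1
  [T]: (2)·-3+(-2)·-2+(2)·0+(-2)·-2+(-1)·0+(1)·-1+(2)·-2 = -3
⇒ I^-2 L^4 M^-1 T^-3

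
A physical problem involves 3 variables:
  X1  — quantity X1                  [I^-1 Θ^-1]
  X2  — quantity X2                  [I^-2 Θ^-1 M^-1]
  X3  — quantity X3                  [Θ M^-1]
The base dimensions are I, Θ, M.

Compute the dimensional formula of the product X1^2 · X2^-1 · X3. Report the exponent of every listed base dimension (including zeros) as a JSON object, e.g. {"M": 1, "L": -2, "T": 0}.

{"I": 0, "Θ": 0, "M": 0}

Exponent matrix [I,Θ,M] × [X1,X2,X3]:
  I: [-1 -2  0]
  Θ: [-1 -1  1]
  M: [ 0 -1 -1]
  [I]: (2)·-1+(-1)·-2+(1)·0 = 0
  [Θ]: (2)·-1+(-1)·-1+(1)·1 = 0
  [M]: (2)·0+(-1)·-1+(1)·-1 = 0
⇒ 1 (dimensionless)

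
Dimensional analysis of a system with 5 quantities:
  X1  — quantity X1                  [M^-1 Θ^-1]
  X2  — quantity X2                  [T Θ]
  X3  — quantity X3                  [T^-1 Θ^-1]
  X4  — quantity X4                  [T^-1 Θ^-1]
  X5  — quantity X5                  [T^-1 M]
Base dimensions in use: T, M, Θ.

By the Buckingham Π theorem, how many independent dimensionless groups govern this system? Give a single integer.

3

Exponent matrix [T,M,Θ] × [X1,X2,X3,X4,X5]:
  T: [ 0  1 -1 -1 -1]
  M: [-1  0  0  0  1]
  Θ: [-1  1 -1 -1  0]
Row reduction gives pivot columns X1,X2; rank = 2
Π count = n − r = 5 − 2 = 3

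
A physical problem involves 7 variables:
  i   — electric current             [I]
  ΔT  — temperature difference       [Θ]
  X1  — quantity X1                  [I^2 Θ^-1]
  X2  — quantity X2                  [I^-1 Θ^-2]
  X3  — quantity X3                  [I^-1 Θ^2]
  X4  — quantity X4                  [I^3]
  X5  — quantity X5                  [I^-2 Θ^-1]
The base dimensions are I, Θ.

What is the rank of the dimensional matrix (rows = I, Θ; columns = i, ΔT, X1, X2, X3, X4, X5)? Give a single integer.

Write exponents as rows I,Θ / cols i,ΔT,X1,X2,X3,X4,X5:
  I: [ 1  0  2 -1 -1  3 -2]
  Θ: [ 0  1 -1 -2  2  0 -1]
Row reduction gives pivot columns i,ΔT; rank = 2

2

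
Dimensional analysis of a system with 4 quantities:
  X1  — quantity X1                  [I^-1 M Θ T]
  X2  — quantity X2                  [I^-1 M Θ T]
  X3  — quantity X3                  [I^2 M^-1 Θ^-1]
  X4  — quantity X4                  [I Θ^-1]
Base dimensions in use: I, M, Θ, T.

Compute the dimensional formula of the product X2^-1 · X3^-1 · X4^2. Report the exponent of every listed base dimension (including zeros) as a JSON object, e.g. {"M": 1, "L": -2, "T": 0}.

Write exponents as rows I,M,Θ,T / cols X1,X2,X3,X4:
  I: [-1 -1  2  1]
  M: [ 1  1 -1  0]
  Θ: [ 1  1 -1 -1]
  T: [ 1  1  0  0]
  [I]: (-1)·-1+(-1)·2+(2)·1 = 1
  [M]: (-1)·1+(-1)·-1+(2)·0 = 0
  [Θ]: (-1)·1+(-1)·-1+(2)·-1 = -2
  [T]: (-1)·1+(-1)·0+(2)·0 = -1
⇒ I Θ^-2 T^-1

{"I": 1, "M": 0, "Θ": -2, "T": -1}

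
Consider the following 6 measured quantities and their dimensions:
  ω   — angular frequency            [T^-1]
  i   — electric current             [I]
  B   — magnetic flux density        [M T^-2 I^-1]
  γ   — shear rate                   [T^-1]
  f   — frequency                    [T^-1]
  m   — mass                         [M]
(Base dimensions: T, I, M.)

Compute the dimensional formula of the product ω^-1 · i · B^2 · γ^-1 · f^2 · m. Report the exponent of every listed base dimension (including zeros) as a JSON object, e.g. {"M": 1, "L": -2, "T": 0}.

{"T": -4, "I": -1, "M": 3}

Exponent matrix [T,I,M] × [ω,i,B,γ,f,m]:
  T: [-1  0 -2 -1 -1  0]
  I: [ 0  1 -1  0  0  0]
  M: [ 0  0  1  0  0  1]
  [T]: (-1)·-1+(1)·0+(2)·-2+(-1)·-1+(2)·-1+(1)·0 = -4
  [I]: (-1)·0+(1)·1+(2)·-1+(-1)·0+(2)·0+(1)·0 = -1
  [M]: (-1)·0+(1)·0+(2)·1+(-1)·0+(2)·0+(1)·1 = 3
⇒ T^-4 I^-1 M^3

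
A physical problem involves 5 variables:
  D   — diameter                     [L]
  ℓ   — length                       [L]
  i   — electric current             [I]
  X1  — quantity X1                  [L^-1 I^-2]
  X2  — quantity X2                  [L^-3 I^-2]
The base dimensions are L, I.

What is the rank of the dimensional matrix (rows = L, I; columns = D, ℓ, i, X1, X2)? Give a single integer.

Write exponents as rows L,I / cols D,ℓ,i,X1,X2:
  L: [ 1  1  0 -1 -3]
  I: [ 0  0  1 -2 -2]
Echelon form has 2 nonzero rows (pivots: D,i)

2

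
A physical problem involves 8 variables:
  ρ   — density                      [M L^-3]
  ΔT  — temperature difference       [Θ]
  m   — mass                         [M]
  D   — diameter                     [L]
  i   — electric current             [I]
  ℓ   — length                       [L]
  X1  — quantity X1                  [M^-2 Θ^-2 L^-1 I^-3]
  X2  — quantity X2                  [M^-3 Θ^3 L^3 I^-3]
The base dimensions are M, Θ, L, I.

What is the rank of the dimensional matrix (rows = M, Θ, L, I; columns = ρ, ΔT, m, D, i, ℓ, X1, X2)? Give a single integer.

Dimensional matrix (M×Θ×L×I by ρ×ΔT×m×D×i×ℓ×X1×X2):
  M: [ 1  0  1  0  0  0 -2 -3]
  Θ: [ 0  1  0  0  0  0 -2  3]
  L: [-3  0  0  1  0  1 -1  3]
  I: [ 0  0  0  0  1  0 -3 -3]
Row reduction gives pivot columns ρ,ΔT,m,i; rank = 4

4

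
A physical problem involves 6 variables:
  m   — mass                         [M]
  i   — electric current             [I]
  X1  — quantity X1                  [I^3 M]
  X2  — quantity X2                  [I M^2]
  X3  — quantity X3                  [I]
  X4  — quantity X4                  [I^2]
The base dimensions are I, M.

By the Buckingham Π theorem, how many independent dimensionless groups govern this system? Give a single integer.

4

Exponent matrix [I,M] × [m,i,X1,X2,X3,X4]:
  I: [ 0  1  3  1  1  2]
  M: [ 1  0  1  2  0  0]
Echelon form has 2 nonzero rows (pivots: m,i)
Π count = n − r = 6 − 2 = 4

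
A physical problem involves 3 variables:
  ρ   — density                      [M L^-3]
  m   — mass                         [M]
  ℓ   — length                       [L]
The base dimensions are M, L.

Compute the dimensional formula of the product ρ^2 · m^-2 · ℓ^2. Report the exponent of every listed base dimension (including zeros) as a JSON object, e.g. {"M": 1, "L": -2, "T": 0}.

Exponent matrix [M,L] × [ρ,m,ℓ]:
  M: [ 1  1  0]
  L: [-3  0  1]
  [M]: (2)·1+(-2)·1+(2)·0 = 0
  [L]: (2)·-3+(-2)·0+(2)·1 = -4
⇒ L^-4

{"M": 0, "L": -4}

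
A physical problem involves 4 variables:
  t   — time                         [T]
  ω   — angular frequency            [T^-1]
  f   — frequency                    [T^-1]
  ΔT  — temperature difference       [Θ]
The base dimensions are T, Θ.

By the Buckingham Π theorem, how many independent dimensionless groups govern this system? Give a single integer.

2

Dimensional matrix (T×Θ by t×ω×f×ΔT):
  T: [ 1 -1 -1  0]
  Θ: [ 0  0  0  1]
Row reduction gives pivot columns t,ΔT; rank = 2
Π count = n − r = 4 − 2 = 2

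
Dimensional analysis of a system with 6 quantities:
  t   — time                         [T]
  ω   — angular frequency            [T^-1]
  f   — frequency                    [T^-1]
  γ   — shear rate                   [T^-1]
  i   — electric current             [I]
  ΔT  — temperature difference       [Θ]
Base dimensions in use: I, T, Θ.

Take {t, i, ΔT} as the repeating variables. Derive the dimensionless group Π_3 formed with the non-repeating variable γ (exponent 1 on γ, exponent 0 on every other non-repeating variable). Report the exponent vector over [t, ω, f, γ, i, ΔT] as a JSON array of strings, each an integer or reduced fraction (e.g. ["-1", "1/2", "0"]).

["1", "0", "0", "1", "0", "0"]

Write exponents as rows I,T,Θ / cols t,ω,f,γ,i,ΔT:
  I: [ 0  0  0  0  1  0]
  T: [ 1 -1 -1 -1  0  0]
  Θ: [ 0  0  0  0  0  1]
Row reduction gives pivot columns t,i,ΔT; rank = 3
Pivot set = {t,i,ΔT}, free = {ω,f,γ}
RREF:
  r0: [   1   -1   -1   -1    0    0]
  r1: [   0    0    0    0    1    0]
  r2: [   0    0    0    0    0    1]
Fix exponent of γ at 1, ω at 0, f at 0; solve each RREF row for its pivot's exponent:
  r0: exp(t) + (-1)·1 = 0 ⇒ exp(t) = 1
  r1: exp(i) + (0)·1 = 0 ⇒ exp(i) = 0
  r2: exp(ΔT) + (0)·1 = 0 ⇒ exp(ΔT) = 0
Π_3 = t · γ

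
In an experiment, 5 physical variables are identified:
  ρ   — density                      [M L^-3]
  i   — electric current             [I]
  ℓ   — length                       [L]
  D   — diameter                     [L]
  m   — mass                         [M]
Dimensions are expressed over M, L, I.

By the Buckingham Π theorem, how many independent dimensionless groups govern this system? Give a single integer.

2

Exponent matrix [M,L,I] × [ρ,i,ℓ,D,m]:
  M: [ 1  0  0  0  1]
  L: [-3  0  1  1  0]
  I: [ 0  1  0  0  0]
Echelon form has 3 nonzero rows (pivots: ρ,i,ℓ)
Π count = n − r = 5 − 3 = 2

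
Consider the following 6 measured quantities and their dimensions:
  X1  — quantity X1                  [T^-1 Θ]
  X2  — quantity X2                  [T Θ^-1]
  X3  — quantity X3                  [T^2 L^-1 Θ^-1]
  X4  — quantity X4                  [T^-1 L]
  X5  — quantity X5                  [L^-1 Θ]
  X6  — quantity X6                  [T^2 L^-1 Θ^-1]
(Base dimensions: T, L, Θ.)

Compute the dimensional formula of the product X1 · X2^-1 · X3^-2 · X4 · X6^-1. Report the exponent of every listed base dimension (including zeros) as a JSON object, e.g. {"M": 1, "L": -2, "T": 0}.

Write exponents as rows T,L,Θ / cols X1,X2,X3,X4,X5,X6:
  T: [-1  1  2 -1  0  2]
  L: [ 0  0 -1  1 -1 -1]
  Θ: [ 1 -1 -1  0  1 -1]
  [T]: (1)·-1+(-1)·1+(-2)·2+(1)·-1+(-1)·2 = -9
  [L]: (1)·0+(-1)·0+(-2)·-1+(1)·1+(-1)·-1 = 4
  [Θ]: (1)·1+(-1)·-1+(-2)·-1+(1)·0+(-1)·-1 = 5
⇒ T^-9 L^4 Θ^5

{"T": -9, "L": 4, "Θ": 5}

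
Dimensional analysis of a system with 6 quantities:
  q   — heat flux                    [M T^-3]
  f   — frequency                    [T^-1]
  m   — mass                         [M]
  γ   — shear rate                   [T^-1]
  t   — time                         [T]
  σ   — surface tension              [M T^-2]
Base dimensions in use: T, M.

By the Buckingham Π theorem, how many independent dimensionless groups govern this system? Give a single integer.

Dimensional matrix (T×M by q×f×m×γ×t×σ):
  T: [-3 -1  0 -1  1 -2]
  M: [ 1  0  1  0  0  1]
Echelon form has 2 nonzero rows (pivots: q,f)
n=6, r=2 ⇒ 4 dimensionless groups

4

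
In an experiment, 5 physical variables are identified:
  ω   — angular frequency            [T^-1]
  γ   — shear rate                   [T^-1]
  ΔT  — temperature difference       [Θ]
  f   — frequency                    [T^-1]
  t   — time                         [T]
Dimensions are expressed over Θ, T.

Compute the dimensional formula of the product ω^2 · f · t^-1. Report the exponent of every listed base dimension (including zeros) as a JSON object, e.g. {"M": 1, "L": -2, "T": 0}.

Exponent matrix [Θ,T] × [ω,γ,ΔT,f,t]:
  Θ: [ 0  0  1  0  0]
  T: [-1 -1  0 -1  1]
  [Θ]: (2)·0+(1)·0+(-1)·0 = 0
  [T]: (2)·-1+(1)·-1+(-1)·1 = -4
⇒ T^-4

{"Θ": 0, "T": -4}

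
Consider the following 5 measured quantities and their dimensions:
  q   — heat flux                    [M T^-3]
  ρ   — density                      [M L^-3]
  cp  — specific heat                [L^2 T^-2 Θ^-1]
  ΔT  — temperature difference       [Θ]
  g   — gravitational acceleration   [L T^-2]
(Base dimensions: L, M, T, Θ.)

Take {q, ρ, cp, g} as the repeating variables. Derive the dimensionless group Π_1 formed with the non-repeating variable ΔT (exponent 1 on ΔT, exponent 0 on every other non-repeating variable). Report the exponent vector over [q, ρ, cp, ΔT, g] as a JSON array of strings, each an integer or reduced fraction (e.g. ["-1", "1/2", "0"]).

["-2/3", "2/3", "1", "1", "0"]

Exponent matrix [L,M,T,Θ] × [q,ρ,cp,ΔT,g]:
  L: [ 0 -3  2  0  1]
  M: [ 1  1  0  0  0]
  T: [-3  0 -2  0 -2]
  Θ: [ 0  0 -1  1  0]
RREF → pivots at {q,ρ,cp,g} ⇒ r = 4
Pivot set = {q,ρ,cp,g}, free = {ΔT}
RREF:
  r0: [   1    0    0  2/3    0]
  r1: [   0    1    0 -2/3    0]
  r2: [   0    0    1   -1    0]
  r3: [   0    0    0    0    1]
Fix exponent of ΔT at 1; solve each RREF row for its pivot's exponent:
  r0: exp(q) + (2/3)·1 = 0 ⇒ exp(q) = -2/3
  r1: exp(ρ) + (-2/3)·1 = 0 ⇒ exp(ρ) = 2/3
  r2: exp(cp) + (-1)·1 = 0 ⇒ exp(cp) = 1
  r3: exp(g) + (0)·1 = 0 ⇒ exp(g) = 0
Π_1 = q^(-2/3) · ρ^(2/3) · cp · ΔT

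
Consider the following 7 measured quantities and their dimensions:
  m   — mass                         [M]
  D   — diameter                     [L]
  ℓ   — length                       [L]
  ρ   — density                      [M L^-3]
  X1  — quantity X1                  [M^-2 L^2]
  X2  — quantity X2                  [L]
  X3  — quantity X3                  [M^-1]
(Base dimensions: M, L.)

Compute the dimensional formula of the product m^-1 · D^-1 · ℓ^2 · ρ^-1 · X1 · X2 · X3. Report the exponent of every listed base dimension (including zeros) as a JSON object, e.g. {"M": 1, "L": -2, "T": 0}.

Dimensional matrix (M×L by m×D×ℓ×ρ×X1×X2×X3):
  M: [ 1  0  0  1 -2  0 -1]
  L: [ 0  1  1 -3  2  1  0]
  [M]: (-1)·1+(-1)·0+(2)·0+(-1)·1+(1)·-2+(1)·0+(1)·-1 = -5
  [L]: (-1)·0+(-1)·1+(2)·1+(-1)·-3+(1)·2+(1)·1+(1)·0 = 7
⇒ M^-5 L^7

{"M": -5, "L": 7}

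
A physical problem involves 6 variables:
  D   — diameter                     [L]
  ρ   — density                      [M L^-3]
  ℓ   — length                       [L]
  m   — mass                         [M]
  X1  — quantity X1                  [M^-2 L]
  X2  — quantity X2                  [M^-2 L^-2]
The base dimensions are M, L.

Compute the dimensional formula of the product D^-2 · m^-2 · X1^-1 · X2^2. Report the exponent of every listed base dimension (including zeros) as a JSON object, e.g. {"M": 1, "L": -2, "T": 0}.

Dimensional matrix (M×L by D×ρ×ℓ×m×X1×X2):
  M: [ 0  1  0  1 -2 -2]
  L: [ 1 -3  1  0  1 -2]
  [M]: (-2)·0+(-2)·1+(-1)·-2+(2)·-2 = -4
  [L]: (-2)·1+(-2)·0+(-1)·1+(2)·-2 = -7
⇒ M^-4 L^-7

{"M": -4, "L": -7}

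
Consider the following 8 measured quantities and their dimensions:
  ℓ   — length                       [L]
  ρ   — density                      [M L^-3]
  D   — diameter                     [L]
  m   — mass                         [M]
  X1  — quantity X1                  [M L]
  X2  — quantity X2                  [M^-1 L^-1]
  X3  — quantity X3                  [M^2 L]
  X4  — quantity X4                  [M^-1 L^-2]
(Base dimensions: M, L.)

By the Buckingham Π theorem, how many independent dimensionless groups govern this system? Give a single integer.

6

Exponent matrix [M,L] × [ℓ,ρ,D,m,X1,X2,X3,X4]:
  M: [ 0  1  0  1  1 -1  2 -1]
  L: [ 1 -3  1  0  1 -1  1 -2]
Echelon form has 2 nonzero rows (pivots: ℓ,ρ)
n=8, r=2 ⇒ 6 dimensionless groups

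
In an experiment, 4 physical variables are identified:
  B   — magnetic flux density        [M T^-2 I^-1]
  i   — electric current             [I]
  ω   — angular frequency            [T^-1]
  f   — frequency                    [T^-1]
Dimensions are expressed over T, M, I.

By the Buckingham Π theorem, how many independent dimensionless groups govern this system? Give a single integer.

1

Dimensional matrix (T×M×I by B×i×ω×f):
  T: [-2  0 -1 -1]
  M: [ 1  0  0  0]
  I: [-1  1  0  0]
Echelon form has 3 nonzero rows (pivots: B,i,ω)
n=4, r=3 ⇒ 1 dimensionless group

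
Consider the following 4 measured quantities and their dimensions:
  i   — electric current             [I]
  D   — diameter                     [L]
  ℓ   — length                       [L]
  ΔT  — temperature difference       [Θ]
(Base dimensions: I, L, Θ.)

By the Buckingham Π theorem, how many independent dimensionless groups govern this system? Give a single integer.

Dimensional matrix (I×L×Θ by i×D×ℓ×ΔT):
  I: [ 1  0  0  0]
  L: [ 0  1  1  0]
  Θ: [ 0  0  0  1]
RREF → pivots at {i,D,ΔT} ⇒ r = 3
n=4, r=3 ⇒ 1 dimensionless group

1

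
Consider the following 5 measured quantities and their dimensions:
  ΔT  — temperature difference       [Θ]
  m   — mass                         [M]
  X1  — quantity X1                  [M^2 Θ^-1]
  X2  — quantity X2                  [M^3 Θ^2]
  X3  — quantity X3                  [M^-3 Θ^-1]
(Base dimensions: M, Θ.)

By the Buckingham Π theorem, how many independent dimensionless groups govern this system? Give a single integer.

Write exponents as rows M,Θ / cols ΔT,m,X1,X2,X3:
  M: [ 0  1  2  3 -3]
  Θ: [ 1  0 -1  2 -1]
Row reduction gives pivot columns ΔT,m; rank = 2
Π count = n − r = 5 − 2 = 3

3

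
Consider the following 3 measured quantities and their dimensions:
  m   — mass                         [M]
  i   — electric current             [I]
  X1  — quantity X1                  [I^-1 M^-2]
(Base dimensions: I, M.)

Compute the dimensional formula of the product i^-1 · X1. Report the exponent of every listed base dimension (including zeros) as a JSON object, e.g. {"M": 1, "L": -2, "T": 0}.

{"I": -2, "M": -2}

Dimensional matrix (I×M by m×i×X1):
  I: [ 0  1 -1]
  M: [ 1  0 -2]
  [I]: (-1)·1+(1)·-1 = -2
  [M]: (-1)·0+(1)·-2 = -2
⇒ I^-2 M^-2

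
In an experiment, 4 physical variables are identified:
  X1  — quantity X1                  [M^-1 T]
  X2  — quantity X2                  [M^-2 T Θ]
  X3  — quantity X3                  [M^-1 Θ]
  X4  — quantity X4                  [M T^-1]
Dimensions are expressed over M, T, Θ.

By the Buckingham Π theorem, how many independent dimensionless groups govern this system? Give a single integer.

Dimensional matrix (M×T×Θ by X1×X2×X3×X4):
  M: [-1 -2 -1  1]
  T: [ 1  1  0 -1]
  Θ: [ 0  1  1  0]
Echelon form has 2 nonzero rows (pivots: X1,X2)
4 vars − rank 2 = 2 Π groups

2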